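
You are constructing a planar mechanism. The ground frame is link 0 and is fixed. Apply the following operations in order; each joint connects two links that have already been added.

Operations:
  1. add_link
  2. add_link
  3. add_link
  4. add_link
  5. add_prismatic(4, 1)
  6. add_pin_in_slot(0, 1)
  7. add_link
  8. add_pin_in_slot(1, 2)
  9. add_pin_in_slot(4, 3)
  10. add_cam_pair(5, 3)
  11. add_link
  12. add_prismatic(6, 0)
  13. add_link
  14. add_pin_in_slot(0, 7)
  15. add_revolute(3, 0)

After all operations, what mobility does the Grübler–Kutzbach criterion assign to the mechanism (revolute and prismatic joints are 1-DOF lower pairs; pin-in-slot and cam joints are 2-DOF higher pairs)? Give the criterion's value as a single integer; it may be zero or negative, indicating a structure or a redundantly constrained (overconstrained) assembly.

L=1 J1=0 J2=0
add link → L=2 J1=0 J2=0
add link → L=3 J1=0 J2=0
add link → L=4 J1=0 J2=0
add link → L=5 J1=0 J2=0
P@4,1 dof=1 J1 → L=5 J1=1 J2=0
PS@0,1 dof=2 J2 → L=5 J1=1 J2=1
add link → L=6 J1=1 J2=1
PS@1,2 dof=2 J2 → L=6 J1=1 J2=2
PS@4,3 dof=2 J2 → L=6 J1=1 J2=3
C@5,3 dof=2 J2 → L=6 J1=1 J2=4
add link → L=7 J1=1 J2=4
P@6,0 dof=1 J1 → L=7 J1=2 J2=4
add link → L=8 J1=2 J2=4
PS@0,7 dof=2 J2 → L=8 J1=2 J2=5
R@3,0 dof=1 J1 → L=8 J1=3 J2=5
M=3(L−1)−2J1−J2=3·7−2·3−5=10

M = 10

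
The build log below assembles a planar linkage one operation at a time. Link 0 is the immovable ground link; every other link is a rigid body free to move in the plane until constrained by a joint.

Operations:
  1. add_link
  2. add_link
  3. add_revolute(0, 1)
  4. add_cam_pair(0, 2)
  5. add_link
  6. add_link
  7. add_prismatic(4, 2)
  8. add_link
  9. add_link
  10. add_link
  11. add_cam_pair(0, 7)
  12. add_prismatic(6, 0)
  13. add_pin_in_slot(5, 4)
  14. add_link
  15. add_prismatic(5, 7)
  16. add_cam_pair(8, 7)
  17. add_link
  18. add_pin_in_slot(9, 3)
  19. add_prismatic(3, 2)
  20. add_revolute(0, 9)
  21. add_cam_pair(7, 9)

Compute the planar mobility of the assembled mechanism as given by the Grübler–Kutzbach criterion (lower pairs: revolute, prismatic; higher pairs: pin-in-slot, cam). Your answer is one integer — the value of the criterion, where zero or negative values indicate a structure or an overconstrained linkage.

ground; <1,0,0>
#1 <2,0,0>
#2 <3,0,0>
R:0↔1 J1 <3,1,0>
C:0↔2 J2 <3,1,1>
#3 <4,1,1>
#4 <5,1,1>
P:4↔2 J1 <5,2,1>
#5 <6,2,1>
#6 <7,2,1>
#7 <8,2,1>
C:0↔7 J2 <8,2,2>
P:6↔0 J1 <8,3,2>
PS:5↔4 J2 <8,3,3>
#8 <9,3,3>
P:5↔7 J1 <9,4,3>
C:8↔7 J2 <9,4,4>
#9 <10,4,4>
PS:9↔3 J2 <10,4,5>
P:3↔2 J1 <10,5,5>
R:0↔9 J1 <10,6,5>
C:7↔9 J2 <10,6,6>
3×9 − 2×6 − 1×6 = 9

M = 9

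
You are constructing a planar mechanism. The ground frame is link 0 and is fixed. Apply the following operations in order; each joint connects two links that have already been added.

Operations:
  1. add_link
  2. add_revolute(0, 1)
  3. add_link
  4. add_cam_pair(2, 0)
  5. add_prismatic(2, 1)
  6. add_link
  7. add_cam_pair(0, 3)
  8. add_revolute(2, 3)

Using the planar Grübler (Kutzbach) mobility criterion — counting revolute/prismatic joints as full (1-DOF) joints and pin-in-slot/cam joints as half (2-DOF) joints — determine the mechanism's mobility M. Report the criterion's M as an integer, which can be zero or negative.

M = 1

ground; <1,0,0>
#1 <2,0,0>
R:0↔1 J1 <2,1,0>
#2 <3,1,0>
C:2↔0 J2 <3,1,1>
P:2↔1 J1 <3,2,1>
#3 <4,2,1>
C:0↔3 J2 <4,2,2>
R:2↔3 J1 <4,3,2>
3×3 − 2×3 − 1×2 = 1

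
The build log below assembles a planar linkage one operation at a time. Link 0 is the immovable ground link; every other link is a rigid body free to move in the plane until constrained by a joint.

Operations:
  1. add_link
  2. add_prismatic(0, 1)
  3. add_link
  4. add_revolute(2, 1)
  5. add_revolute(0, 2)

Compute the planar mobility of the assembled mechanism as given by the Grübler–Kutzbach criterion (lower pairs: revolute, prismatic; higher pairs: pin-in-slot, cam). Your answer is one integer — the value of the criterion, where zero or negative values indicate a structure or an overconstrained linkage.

M = 0

(L,J1,J2)=(1,0,0); link0 fixed
link1: (2,0,0)
P 0-1 [J1]: (2,1,0)
link2: (3,1,0)
R 2-1 [J1]: (3,2,0)
R 0-2 [J1]: (3,3,0)
Grübler: 3·2 − 2·3 − 0 = 0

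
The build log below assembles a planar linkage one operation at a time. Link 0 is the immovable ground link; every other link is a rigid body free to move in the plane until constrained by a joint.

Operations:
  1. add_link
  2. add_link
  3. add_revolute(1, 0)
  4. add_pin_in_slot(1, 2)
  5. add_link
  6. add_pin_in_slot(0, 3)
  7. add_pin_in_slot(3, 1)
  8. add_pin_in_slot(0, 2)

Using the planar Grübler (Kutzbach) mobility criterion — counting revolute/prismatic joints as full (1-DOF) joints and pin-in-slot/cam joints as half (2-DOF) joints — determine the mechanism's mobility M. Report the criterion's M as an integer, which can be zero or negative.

M = 3

[1;0;0] (link 0 is ground)
L+ [2;0;0]
L+ [3;0;0]
R(1,0)∈J1 [3;1;0]
PS(1,2)∈J2 [3;1;1]
L+ [4;1;1]
PS(0,3)∈J2 [4;1;2]
PS(3,1)∈J2 [4;1;3]
PS(0,2)∈J2 [4;1;4]
mobility = 9 − 2 − 4 = 3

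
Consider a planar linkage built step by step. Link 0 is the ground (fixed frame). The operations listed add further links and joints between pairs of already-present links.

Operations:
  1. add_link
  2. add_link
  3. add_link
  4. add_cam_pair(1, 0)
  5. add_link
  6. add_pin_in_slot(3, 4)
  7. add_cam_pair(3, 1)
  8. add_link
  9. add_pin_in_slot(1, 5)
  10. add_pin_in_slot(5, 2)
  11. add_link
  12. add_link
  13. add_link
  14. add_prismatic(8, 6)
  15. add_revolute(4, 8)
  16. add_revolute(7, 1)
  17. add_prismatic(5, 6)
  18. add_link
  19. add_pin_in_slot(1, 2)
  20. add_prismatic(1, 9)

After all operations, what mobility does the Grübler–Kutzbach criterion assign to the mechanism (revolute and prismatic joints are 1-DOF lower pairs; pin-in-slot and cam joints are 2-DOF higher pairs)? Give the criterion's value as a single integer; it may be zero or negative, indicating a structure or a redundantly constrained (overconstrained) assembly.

L=1 J1=0 J2=0
add link → L=2 J1=0 J2=0
add link → L=3 J1=0 J2=0
add link → L=4 J1=0 J2=0
C@1,0 dof=2 J2 → L=4 J1=0 J2=1
add link → L=5 J1=0 J2=1
PS@3,4 dof=2 J2 → L=5 J1=0 J2=2
C@3,1 dof=2 J2 → L=5 J1=0 J2=3
add link → L=6 J1=0 J2=3
PS@1,5 dof=2 J2 → L=6 J1=0 J2=4
PS@5,2 dof=2 J2 → L=6 J1=0 J2=5
add link → L=7 J1=0 J2=5
add link → L=8 J1=0 J2=5
add link → L=9 J1=0 J2=5
P@8,6 dof=1 J1 → L=9 J1=1 J2=5
R@4,8 dof=1 J1 → L=9 J1=2 J2=5
R@7,1 dof=1 J1 → L=9 J1=3 J2=5
P@5,6 dof=1 J1 → L=9 J1=4 J2=5
add link → L=10 J1=4 J2=5
PS@1,2 dof=2 J2 → L=10 J1=4 J2=6
P@1,9 dof=1 J1 → L=10 J1=5 J2=6
M=3(L−1)−2J1−J2=3·9−2·5−6=11

M = 11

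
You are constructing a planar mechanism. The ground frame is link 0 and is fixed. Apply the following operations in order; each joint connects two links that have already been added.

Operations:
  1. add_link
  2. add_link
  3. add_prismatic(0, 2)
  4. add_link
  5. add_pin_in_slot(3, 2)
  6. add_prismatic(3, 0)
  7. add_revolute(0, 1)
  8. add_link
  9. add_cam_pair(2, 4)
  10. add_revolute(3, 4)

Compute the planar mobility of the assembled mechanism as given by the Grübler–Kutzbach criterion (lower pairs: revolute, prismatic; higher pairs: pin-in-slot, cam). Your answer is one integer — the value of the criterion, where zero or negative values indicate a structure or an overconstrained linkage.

M = 2

L=1 J1=0 J2=0
add link → L=2 J1=0 J2=0
add link → L=3 J1=0 J2=0
P@0,2 dof=1 J1 → L=3 J1=1 J2=0
add link → L=4 J1=1 J2=0
PS@3,2 dof=2 J2 → L=4 J1=1 J2=1
P@3,0 dof=1 J1 → L=4 J1=2 J2=1
R@0,1 dof=1 J1 → L=4 J1=3 J2=1
add link → L=5 J1=3 J2=1
C@2,4 dof=2 J2 → L=5 J1=3 J2=2
R@3,4 dof=1 J1 → L=5 J1=4 J2=2
M=3(L−1)−2J1−J2=3·4−2·4−2=2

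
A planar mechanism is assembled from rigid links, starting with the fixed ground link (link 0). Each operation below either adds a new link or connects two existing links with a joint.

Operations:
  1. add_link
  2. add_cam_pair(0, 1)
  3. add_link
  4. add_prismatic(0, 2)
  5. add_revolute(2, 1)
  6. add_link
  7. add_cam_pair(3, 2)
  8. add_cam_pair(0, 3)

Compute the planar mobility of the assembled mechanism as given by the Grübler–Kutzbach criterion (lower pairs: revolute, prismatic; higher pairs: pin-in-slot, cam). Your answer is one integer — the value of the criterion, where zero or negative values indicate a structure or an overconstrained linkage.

M = 2

[1;0;0] (link 0 is ground)
L+ [2;0;0]
C(0,1)∈J2 [2;0;1]
L+ [3;0;1]
P(0,2)∈J1 [3;1;1]
R(2,1)∈J1 [3;2;1]
L+ [4;2;1]
C(3,2)∈J2 [4;2;2]
C(0,3)∈J2 [4;2;3]
mobility = 9 − 4 − 3 = 2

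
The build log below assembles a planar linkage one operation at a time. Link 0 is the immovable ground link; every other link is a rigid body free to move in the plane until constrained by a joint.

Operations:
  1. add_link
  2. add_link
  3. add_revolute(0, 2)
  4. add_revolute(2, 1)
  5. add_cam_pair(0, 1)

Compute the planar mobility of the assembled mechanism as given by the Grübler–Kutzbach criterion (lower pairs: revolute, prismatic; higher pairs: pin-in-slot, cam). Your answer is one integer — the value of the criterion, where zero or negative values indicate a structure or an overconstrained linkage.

[1;0;0] (link 0 is ground)
L+ [2;0;0]
L+ [3;0;0]
R(0,2)∈J1 [3;1;0]
R(2,1)∈J1 [3;2;0]
C(0,1)∈J2 [3;2;1]
mobility = 6 − 4 − 1 = 1

M = 1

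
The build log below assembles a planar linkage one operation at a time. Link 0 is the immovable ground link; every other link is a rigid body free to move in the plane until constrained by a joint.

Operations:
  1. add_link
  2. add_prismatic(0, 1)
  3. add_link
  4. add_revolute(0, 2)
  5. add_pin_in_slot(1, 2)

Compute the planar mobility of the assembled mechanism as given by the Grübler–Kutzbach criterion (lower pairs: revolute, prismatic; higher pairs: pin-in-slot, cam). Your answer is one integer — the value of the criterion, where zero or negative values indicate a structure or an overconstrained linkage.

M = 1

L=1 J1=0 J2=0
add link → L=2 J1=0 J2=0
P@0,1 dof=1 J1 → L=2 J1=1 J2=0
add link → L=3 J1=1 J2=0
R@0,2 dof=1 J1 → L=3 J1=2 J2=0
PS@1,2 dof=2 J2 → L=3 J1=2 J2=1
M=3(L−1)−2J1−J2=3·2−2·2−1=1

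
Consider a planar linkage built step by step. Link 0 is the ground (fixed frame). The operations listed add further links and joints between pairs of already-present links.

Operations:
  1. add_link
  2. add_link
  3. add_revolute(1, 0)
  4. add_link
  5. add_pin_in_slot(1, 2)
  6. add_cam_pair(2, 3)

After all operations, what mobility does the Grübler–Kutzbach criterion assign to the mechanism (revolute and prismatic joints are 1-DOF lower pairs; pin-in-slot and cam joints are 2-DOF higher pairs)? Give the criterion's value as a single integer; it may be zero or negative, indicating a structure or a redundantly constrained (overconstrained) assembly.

[1;0;0] (link 0 is ground)
L+ [2;0;0]
L+ [3;0;0]
R(1,0)∈J1 [3;1;0]
L+ [4;1;0]
PS(1,2)∈J2 [4;1;1]
C(2,3)∈J2 [4;1;2]
mobility = 9 − 2 − 2 = 5

M = 5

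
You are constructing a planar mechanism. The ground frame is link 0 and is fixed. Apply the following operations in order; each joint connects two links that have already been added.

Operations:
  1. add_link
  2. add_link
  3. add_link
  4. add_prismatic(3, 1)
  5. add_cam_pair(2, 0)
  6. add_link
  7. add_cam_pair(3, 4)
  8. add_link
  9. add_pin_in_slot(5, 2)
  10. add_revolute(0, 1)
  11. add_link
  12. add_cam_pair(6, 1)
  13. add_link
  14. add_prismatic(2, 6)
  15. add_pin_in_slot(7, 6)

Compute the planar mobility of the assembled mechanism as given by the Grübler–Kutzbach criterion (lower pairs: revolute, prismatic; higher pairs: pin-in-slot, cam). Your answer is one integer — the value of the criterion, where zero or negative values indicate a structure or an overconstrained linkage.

M = 10

link 0 = ground. State L|J1|J2 = 1|0|0
+link1  2|0|0
+link2  3|0|0
+link3  4|0|0
P(3,1) f=1→J1  4|1|0
C(2,0) f=2→J2  4|1|1
+link4  5|1|1
C(3,4) f=2→J2  5|1|2
+link5  6|1|2
PS(5,2) f=2→J2  6|1|3
R(0,1) f=1→J1  6|2|3
+link6  7|2|3
C(6,1) f=2→J2  7|2|4
+link7  8|2|4
P(2,6) f=1→J1  8|3|4
PS(7,6) f=2→J2  8|3|5
M = 3(8−1)−2·3−5 = 21−6−5 = 10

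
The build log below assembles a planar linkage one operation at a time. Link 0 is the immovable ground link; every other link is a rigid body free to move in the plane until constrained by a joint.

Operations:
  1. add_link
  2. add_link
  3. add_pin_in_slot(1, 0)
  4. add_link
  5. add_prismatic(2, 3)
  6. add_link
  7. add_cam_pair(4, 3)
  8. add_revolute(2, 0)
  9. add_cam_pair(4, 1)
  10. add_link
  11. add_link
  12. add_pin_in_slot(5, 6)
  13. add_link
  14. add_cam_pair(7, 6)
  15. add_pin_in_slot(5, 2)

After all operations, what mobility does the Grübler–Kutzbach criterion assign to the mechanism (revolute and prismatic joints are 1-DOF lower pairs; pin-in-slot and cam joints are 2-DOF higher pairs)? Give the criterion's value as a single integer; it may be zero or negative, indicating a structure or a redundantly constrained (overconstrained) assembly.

(L,J1,J2)=(1,0,0); link0 fixed
link1: (2,0,0)
link2: (3,0,0)
PS 1-0 [J2]: (3,0,1)
link3: (4,0,1)
P 2-3 [J1]: (4,1,1)
link4: (5,1,1)
C 4-3 [J2]: (5,1,2)
R 2-0 [J1]: (5,2,2)
C 4-1 [J2]: (5,2,3)
link5: (6,2,3)
link6: (7,2,3)
PS 5-6 [J2]: (7,2,4)
link7: (8,2,4)
C 7-6 [J2]: (8,2,5)
PS 5-2 [J2]: (8,2,6)
Grübler: 3·7 − 2·2 − 6 = 11

M = 11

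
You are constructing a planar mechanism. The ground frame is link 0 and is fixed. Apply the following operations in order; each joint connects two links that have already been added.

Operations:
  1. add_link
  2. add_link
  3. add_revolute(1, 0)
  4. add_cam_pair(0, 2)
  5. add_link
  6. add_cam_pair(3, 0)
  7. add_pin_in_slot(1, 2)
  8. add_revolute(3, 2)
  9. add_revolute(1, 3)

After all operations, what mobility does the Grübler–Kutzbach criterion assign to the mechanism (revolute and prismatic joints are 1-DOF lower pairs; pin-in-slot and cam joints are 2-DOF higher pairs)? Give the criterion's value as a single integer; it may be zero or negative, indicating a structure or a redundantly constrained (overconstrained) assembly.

(L,J1,J2)=(1,0,0); link0 fixed
link1: (2,0,0)
link2: (3,0,0)
R 1-0 [J1]: (3,1,0)
C 0-2 [J2]: (3,1,1)
link3: (4,1,1)
C 3-0 [J2]: (4,1,2)
PS 1-2 [J2]: (4,1,3)
R 3-2 [J1]: (4,2,3)
R 1-3 [J1]: (4,3,3)
Grübler: 3·3 − 2·3 − 3 = 0

M = 0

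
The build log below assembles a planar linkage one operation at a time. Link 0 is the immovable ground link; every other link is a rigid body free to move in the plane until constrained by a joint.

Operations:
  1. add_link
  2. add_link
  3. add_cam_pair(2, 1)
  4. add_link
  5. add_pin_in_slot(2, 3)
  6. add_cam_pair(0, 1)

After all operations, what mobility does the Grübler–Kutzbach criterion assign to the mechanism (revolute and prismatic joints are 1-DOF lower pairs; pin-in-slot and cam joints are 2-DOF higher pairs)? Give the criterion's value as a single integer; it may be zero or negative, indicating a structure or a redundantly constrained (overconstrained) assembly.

L=1 J1=0 J2=0
add link → L=2 J1=0 J2=0
add link → L=3 J1=0 J2=0
C@2,1 dof=2 J2 → L=3 J1=0 J2=1
add link → L=4 J1=0 J2=1
PS@2,3 dof=2 J2 → L=4 J1=0 J2=2
C@0,1 dof=2 J2 → L=4 J1=0 J2=3
M=3(L−1)−2J1−J2=3·3−2·0−3=6

M = 6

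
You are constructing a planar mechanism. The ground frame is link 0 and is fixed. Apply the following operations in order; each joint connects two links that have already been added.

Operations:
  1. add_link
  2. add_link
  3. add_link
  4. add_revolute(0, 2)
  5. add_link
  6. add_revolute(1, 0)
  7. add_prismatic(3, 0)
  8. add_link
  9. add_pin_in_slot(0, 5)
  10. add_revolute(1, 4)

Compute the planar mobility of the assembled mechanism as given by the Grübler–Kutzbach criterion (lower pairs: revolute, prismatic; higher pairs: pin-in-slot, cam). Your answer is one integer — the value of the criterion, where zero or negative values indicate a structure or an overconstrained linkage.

link 0 = ground. State L|J1|J2 = 1|0|0
+link1  2|0|0
+link2  3|0|0
+link3  4|0|0
R(0,2) f=1→J1  4|1|0
+link4  5|1|0
R(1,0) f=1→J1  5|2|0
P(3,0) f=1→J1  5|3|0
+link5  6|3|0
PS(0,5) f=2→J2  6|3|1
R(1,4) f=1→J1  6|4|1
M = 3(6−1)−2·4−1 = 15−8−1 = 6

M = 6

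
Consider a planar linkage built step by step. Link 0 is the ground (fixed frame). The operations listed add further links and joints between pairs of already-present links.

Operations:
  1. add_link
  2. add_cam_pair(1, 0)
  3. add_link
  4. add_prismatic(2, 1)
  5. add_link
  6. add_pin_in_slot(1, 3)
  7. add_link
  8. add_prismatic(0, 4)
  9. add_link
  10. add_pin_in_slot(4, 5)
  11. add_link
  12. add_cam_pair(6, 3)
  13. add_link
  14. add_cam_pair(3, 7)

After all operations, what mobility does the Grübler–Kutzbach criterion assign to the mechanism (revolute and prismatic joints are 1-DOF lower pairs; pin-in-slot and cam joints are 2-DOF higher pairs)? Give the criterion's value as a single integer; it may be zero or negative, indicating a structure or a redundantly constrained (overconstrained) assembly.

ground; <1,0,0>
#1 <2,0,0>
C:1↔0 J2 <2,0,1>
#2 <3,0,1>
P:2↔1 J1 <3,1,1>
#3 <4,1,1>
PS:1↔3 J2 <4,1,2>
#4 <5,1,2>
P:0↔4 J1 <5,2,2>
#5 <6,2,2>
PS:4↔5 J2 <6,2,3>
#6 <7,2,3>
C:6↔3 J2 <7,2,4>
#7 <8,2,4>
C:3↔7 J2 <8,2,5>
3×7 − 2×2 − 1×5 = 12

M = 12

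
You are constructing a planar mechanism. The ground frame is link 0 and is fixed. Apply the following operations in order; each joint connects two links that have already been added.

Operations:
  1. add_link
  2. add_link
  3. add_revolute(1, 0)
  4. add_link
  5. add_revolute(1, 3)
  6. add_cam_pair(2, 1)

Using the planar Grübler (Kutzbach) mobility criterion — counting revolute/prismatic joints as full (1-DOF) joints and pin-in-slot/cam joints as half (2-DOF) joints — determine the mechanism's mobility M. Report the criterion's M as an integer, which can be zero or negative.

M = 4

(L,J1,J2)=(1,0,0); link0 fixed
link1: (2,0,0)
link2: (3,0,0)
R 1-0 [J1]: (3,1,0)
link3: (4,1,0)
R 1-3 [J1]: (4,2,0)
C 2-1 [J2]: (4,2,1)
Grübler: 3·3 − 2·2 − 1 = 4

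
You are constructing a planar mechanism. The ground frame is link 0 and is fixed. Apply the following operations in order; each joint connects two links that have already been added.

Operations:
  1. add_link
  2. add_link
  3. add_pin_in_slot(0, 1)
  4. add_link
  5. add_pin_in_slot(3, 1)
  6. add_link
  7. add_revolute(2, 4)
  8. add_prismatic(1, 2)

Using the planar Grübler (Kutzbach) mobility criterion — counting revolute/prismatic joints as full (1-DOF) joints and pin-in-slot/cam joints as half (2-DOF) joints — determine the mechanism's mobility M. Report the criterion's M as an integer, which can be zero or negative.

M = 6

[1;0;0] (link 0 is ground)
L+ [2;0;0]
L+ [3;0;0]
PS(0,1)∈J2 [3;0;1]
L+ [4;0;1]
PS(3,1)∈J2 [4;0;2]
L+ [5;0;2]
R(2,4)∈J1 [5;1;2]
P(1,2)∈J1 [5;2;2]
mobility = 12 − 4 − 2 = 6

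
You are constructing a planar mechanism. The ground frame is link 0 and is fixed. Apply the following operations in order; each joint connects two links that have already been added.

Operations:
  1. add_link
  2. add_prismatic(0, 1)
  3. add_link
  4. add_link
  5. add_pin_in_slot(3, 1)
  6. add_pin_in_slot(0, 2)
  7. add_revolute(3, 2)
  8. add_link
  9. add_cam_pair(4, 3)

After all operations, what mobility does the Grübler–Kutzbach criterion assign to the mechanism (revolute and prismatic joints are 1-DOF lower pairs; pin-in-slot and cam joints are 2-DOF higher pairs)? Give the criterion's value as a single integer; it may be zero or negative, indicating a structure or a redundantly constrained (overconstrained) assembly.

M = 5

[1;0;0] (link 0 is ground)
L+ [2;0;0]
P(0,1)∈J1 [2;1;0]
L+ [3;1;0]
L+ [4;1;0]
PS(3,1)∈J2 [4;1;1]
PS(0,2)∈J2 [4;1;2]
R(3,2)∈J1 [4;2;2]
L+ [5;2;2]
C(4,3)∈J2 [5;2;3]
mobility = 12 − 4 − 3 = 5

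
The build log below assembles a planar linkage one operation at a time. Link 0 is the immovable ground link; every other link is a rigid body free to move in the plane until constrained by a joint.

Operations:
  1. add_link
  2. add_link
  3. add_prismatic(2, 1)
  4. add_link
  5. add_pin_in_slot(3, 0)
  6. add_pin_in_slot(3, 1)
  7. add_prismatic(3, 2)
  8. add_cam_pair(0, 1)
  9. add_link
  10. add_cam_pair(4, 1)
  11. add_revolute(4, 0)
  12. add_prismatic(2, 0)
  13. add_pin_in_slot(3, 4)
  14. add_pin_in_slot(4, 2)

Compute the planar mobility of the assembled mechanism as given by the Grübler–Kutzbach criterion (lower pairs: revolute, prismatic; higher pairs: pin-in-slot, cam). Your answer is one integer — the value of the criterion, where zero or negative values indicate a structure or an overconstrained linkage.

L=1 J1=0 J2=0
add link → L=2 J1=0 J2=0
add link → L=3 J1=0 J2=0
P@2,1 dof=1 J1 → L=3 J1=1 J2=0
add link → L=4 J1=1 J2=0
PS@3,0 dof=2 J2 → L=4 J1=1 J2=1
PS@3,1 dof=2 J2 → L=4 J1=1 J2=2
P@3,2 dof=1 J1 → L=4 J1=2 J2=2
C@0,1 dof=2 J2 → L=4 J1=2 J2=3
add link → L=5 J1=2 J2=3
C@4,1 dof=2 J2 → L=5 J1=2 J2=4
R@4,0 dof=1 J1 → L=5 J1=3 J2=4
P@2,0 dof=1 J1 → L=5 J1=4 J2=4
PS@3,4 dof=2 J2 → L=5 J1=4 J2=5
PS@4,2 dof=2 J2 → L=5 J1=4 J2=6
M=3(L−1)−2J1−J2=3·4−2·4−6=-2

M = -2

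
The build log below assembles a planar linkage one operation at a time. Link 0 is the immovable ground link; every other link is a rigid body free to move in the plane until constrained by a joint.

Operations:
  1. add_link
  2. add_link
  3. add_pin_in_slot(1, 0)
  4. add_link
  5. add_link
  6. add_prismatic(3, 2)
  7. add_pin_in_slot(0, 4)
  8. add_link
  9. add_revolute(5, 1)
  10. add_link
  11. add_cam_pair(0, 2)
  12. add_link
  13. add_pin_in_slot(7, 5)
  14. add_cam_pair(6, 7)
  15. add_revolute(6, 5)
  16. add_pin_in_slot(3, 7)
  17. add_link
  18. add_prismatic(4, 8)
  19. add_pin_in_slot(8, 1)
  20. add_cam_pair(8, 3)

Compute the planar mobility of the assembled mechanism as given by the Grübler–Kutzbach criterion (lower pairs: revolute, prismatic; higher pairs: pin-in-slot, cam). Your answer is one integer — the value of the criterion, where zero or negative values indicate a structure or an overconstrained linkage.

ground; <1,0,0>
#1 <2,0,0>
#2 <3,0,0>
PS:1↔0 J2 <3,0,1>
#3 <4,0,1>
#4 <5,0,1>
P:3↔2 J1 <5,1,1>
PS:0↔4 J2 <5,1,2>
#5 <6,1,2>
R:5↔1 J1 <6,2,2>
#6 <7,2,2>
C:0↔2 J2 <7,2,3>
#7 <8,2,3>
PS:7↔5 J2 <8,2,4>
C:6↔7 J2 <8,2,5>
R:6↔5 J1 <8,3,5>
PS:3↔7 J2 <8,3,6>
#8 <9,3,6>
P:4↔8 J1 <9,4,6>
PS:8↔1 J2 <9,4,7>
C:8↔3 J2 <9,4,8>
3×8 − 2×4 − 1×8 = 8

M = 8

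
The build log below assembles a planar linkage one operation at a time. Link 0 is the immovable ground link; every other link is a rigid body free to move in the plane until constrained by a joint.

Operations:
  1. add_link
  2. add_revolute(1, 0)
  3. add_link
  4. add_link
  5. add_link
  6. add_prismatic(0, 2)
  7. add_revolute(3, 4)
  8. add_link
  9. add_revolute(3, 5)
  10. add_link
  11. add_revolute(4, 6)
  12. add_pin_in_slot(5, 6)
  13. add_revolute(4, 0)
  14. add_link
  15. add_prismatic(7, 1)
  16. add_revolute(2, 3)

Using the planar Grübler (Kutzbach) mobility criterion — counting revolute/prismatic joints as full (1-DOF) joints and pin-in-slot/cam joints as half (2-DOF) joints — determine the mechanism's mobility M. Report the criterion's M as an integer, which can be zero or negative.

(L,J1,J2)=(1,0,0); link0 fixed
link1: (2,0,0)
R 1-0 [J1]: (2,1,0)
link2: (3,1,0)
link3: (4,1,0)
link4: (5,1,0)
P 0-2 [J1]: (5,2,0)
R 3-4 [J1]: (5,3,0)
link5: (6,3,0)
R 3-5 [J1]: (6,4,0)
link6: (7,4,0)
R 4-6 [J1]: (7,5,0)
PS 5-6 [J2]: (7,5,1)
R 4-0 [J1]: (7,6,1)
link7: (8,6,1)
P 7-1 [J1]: (8,7,1)
R 2-3 [J1]: (8,8,1)
Grübler: 3·7 − 2·8 − 1 = 4

M = 4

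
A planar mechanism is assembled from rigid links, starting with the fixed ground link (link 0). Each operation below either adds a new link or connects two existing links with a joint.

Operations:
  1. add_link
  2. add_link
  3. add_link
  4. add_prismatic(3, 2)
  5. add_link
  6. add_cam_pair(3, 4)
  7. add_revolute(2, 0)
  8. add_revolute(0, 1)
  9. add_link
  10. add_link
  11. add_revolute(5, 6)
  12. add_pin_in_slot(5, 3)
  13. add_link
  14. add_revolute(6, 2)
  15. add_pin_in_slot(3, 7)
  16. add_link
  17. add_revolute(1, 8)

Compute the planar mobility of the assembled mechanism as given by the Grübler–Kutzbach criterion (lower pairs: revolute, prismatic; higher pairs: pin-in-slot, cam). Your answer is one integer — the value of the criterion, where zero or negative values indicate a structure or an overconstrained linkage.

M = 9

[1;0;0] (link 0 is ground)
L+ [2;0;0]
L+ [3;0;0]
L+ [4;0;0]
P(3,2)∈J1 [4;1;0]
L+ [5;1;0]
C(3,4)∈J2 [5;1;1]
R(2,0)∈J1 [5;2;1]
R(0,1)∈J1 [5;3;1]
L+ [6;3;1]
L+ [7;3;1]
R(5,6)∈J1 [7;4;1]
PS(5,3)∈J2 [7;4;2]
L+ [8;4;2]
R(6,2)∈J1 [8;5;2]
PS(3,7)∈J2 [8;5;3]
L+ [9;5;3]
R(1,8)∈J1 [9;6;3]
mobility = 24 − 12 − 3 = 9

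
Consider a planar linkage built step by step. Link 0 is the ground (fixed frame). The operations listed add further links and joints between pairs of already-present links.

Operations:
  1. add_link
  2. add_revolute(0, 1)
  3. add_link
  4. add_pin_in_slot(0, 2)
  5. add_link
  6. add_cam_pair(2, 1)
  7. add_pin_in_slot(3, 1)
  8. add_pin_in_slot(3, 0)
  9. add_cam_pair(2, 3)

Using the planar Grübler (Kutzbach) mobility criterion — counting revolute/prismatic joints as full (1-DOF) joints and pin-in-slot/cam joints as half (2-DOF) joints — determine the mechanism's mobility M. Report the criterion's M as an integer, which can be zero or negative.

M = 2

(L,J1,J2)=(1,0,0); link0 fixed
link1: (2,0,0)
R 0-1 [J1]: (2,1,0)
link2: (3,1,0)
PS 0-2 [J2]: (3,1,1)
link3: (4,1,1)
C 2-1 [J2]: (4,1,2)
PS 3-1 [J2]: (4,1,3)
PS 3-0 [J2]: (4,1,4)
C 2-3 [J2]: (4,1,5)
Grübler: 3·3 − 2·1 − 5 = 2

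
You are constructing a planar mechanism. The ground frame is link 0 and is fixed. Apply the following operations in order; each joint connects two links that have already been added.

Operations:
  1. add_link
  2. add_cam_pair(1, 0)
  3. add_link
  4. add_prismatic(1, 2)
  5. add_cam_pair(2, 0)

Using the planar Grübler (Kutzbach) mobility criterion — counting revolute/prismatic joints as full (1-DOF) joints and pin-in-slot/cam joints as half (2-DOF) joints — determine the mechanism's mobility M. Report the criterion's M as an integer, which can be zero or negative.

M = 2

[1;0;0] (link 0 is ground)
L+ [2;0;0]
C(1,0)∈J2 [2;0;1]
L+ [3;0;1]
P(1,2)∈J1 [3;1;1]
C(2,0)∈J2 [3;1;2]
mobility = 6 − 2 − 2 = 2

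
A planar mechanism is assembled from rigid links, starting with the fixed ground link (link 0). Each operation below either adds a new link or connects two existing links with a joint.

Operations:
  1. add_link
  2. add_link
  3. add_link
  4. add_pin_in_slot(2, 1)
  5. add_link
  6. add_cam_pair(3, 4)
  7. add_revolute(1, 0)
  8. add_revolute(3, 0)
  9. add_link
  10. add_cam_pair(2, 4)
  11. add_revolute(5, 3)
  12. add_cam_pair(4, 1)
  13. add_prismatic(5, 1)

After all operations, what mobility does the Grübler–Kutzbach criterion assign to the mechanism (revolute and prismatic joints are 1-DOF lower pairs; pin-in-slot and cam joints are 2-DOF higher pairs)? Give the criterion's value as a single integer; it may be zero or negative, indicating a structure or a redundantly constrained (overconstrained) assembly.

L=1 J1=0 J2=0
add link → L=2 J1=0 J2=0
add link → L=3 J1=0 J2=0
add link → L=4 J1=0 J2=0
PS@2,1 dof=2 J2 → L=4 J1=0 J2=1
add link → L=5 J1=0 J2=1
C@3,4 dof=2 J2 → L=5 J1=0 J2=2
R@1,0 dof=1 J1 → L=5 J1=1 J2=2
R@3,0 dof=1 J1 → L=5 J1=2 J2=2
add link → L=6 J1=2 J2=2
C@2,4 dof=2 J2 → L=6 J1=2 J2=3
R@5,3 dof=1 J1 → L=6 J1=3 J2=3
C@4,1 dof=2 J2 → L=6 J1=3 J2=4
P@5,1 dof=1 J1 → L=6 J1=4 J2=4
M=3(L−1)−2J1−J2=3·5−2·4−4=3

M = 3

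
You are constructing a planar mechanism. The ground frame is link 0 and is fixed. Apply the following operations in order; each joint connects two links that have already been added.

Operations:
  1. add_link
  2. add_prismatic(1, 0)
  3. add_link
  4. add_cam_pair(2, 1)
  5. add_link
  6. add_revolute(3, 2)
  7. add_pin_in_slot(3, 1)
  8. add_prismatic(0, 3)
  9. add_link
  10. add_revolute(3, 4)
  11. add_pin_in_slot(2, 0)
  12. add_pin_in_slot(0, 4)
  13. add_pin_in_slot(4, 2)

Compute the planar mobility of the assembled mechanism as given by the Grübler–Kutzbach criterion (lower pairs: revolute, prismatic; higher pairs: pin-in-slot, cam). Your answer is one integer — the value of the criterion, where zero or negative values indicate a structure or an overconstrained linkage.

ground; <1,0,0>
#1 <2,0,0>
P:1↔0 J1 <2,1,0>
#2 <3,1,0>
C:2↔1 J2 <3,1,1>
#3 <4,1,1>
R:3↔2 J1 <4,2,1>
PS:3↔1 J2 <4,2,2>
P:0↔3 J1 <4,3,2>
#4 <5,3,2>
R:3↔4 J1 <5,4,2>
PS:2↔0 J2 <5,4,3>
PS:0↔4 J2 <5,4,4>
PS:4↔2 J2 <5,4,5>
3×4 − 2×4 − 1×5 = -1

M = -1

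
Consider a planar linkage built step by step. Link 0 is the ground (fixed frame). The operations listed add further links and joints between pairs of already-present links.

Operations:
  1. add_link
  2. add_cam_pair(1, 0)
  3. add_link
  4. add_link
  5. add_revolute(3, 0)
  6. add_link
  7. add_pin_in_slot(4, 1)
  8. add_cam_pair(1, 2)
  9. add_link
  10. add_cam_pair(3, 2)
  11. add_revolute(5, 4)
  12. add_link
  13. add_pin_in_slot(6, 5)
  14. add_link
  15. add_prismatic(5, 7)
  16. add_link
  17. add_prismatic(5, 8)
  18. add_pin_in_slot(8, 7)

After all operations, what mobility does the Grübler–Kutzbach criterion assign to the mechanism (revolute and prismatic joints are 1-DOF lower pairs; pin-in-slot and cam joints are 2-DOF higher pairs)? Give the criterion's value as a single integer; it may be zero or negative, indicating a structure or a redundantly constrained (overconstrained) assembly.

M = 10

[1;0;0] (link 0 is ground)
L+ [2;0;0]
C(1,0)∈J2 [2;0;1]
L+ [3;0;1]
L+ [4;0;1]
R(3,0)∈J1 [4;1;1]
L+ [5;1;1]
PS(4,1)∈J2 [5;1;2]
C(1,2)∈J2 [5;1;3]
L+ [6;1;3]
C(3,2)∈J2 [6;1;4]
R(5,4)∈J1 [6;2;4]
L+ [7;2;4]
PS(6,5)∈J2 [7;2;5]
L+ [8;2;5]
P(5,7)∈J1 [8;3;5]
L+ [9;3;5]
P(5,8)∈J1 [9;4;5]
PS(8,7)∈J2 [9;4;6]
mobility = 24 − 8 − 6 = 10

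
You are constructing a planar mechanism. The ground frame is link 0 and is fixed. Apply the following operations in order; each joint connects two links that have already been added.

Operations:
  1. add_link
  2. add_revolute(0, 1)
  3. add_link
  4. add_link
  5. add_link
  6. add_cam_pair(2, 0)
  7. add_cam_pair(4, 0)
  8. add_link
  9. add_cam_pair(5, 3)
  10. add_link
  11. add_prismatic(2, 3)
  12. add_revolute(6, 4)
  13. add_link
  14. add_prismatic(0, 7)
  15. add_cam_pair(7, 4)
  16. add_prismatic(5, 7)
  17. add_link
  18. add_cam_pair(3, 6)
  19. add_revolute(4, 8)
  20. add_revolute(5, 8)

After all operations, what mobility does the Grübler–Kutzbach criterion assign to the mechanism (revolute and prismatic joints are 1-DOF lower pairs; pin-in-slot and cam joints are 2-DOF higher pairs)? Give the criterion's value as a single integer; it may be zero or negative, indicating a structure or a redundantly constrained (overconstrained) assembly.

link 0 = ground. State L|J1|J2 = 1|0|0
+link1  2|0|0
R(0,1) f=1→J1  2|1|0
+link2  3|1|0
+link3  4|1|0
+link4  5|1|0
C(2,0) f=2→J2  5|1|1
C(4,0) f=2→J2  5|1|2
+link5  6|1|2
C(5,3) f=2→J2  6|1|3
+link6  7|1|3
P(2,3) f=1→J1  7|2|3
R(6,4) f=1→J1  7|3|3
+link7  8|3|3
P(0,7) f=1→J1  8|4|3
C(7,4) f=2→J2  8|4|4
P(5,7) f=1→J1  8|5|4
+link8  9|5|4
C(3,6) f=2→J2  9|5|5
R(4,8) f=1→J1  9|6|5
R(5,8) f=1→J1  9|7|5
M = 3(9−1)−2·7−5 = 24−14−5 = 5

M = 5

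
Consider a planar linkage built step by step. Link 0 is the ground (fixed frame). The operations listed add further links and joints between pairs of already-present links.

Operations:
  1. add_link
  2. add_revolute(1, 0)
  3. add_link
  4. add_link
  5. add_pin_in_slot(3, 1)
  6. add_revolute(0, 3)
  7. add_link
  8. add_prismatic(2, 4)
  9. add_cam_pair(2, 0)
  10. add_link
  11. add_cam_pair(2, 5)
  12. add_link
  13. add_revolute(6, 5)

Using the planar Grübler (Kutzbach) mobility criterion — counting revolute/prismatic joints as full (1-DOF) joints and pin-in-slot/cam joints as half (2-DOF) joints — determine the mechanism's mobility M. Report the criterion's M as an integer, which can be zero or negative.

link 0 = ground. State L|J1|J2 = 1|0|0
+link1  2|0|0
R(1,0) f=1→J1  2|1|0
+link2  3|1|0
+link3  4|1|0
PS(3,1) f=2→J2  4|1|1
R(0,3) f=1→J1  4|2|1
+link4  5|2|1
P(2,4) f=1→J1  5|3|1
C(2,0) f=2→J2  5|3|2
+link5  6|3|2
C(2,5) f=2→J2  6|3|3
+link6  7|3|3
R(6,5) f=1→J1  7|4|3
M = 3(7−1)−2·4−3 = 18−8−3 = 7

M = 7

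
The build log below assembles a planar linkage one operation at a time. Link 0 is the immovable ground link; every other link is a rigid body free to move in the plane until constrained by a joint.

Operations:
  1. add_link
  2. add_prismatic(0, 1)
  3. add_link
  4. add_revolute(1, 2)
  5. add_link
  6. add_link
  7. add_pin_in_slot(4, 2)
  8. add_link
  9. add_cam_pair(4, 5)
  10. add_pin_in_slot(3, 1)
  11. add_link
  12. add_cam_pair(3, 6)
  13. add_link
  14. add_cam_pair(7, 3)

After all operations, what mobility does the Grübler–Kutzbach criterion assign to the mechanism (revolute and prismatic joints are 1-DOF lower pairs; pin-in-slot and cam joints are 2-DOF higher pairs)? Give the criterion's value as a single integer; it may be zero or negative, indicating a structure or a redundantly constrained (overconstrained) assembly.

ground; <1,0,0>
#1 <2,0,0>
P:0↔1 J1 <2,1,0>
#2 <3,1,0>
R:1↔2 J1 <3,2,0>
#3 <4,2,0>
#4 <5,2,0>
PS:4↔2 J2 <5,2,1>
#5 <6,2,1>
C:4↔5 J2 <6,2,2>
PS:3↔1 J2 <6,2,3>
#6 <7,2,3>
C:3↔6 J2 <7,2,4>
#7 <8,2,4>
C:7↔3 J2 <8,2,5>
3×7 − 2×2 − 1×5 = 12

M = 12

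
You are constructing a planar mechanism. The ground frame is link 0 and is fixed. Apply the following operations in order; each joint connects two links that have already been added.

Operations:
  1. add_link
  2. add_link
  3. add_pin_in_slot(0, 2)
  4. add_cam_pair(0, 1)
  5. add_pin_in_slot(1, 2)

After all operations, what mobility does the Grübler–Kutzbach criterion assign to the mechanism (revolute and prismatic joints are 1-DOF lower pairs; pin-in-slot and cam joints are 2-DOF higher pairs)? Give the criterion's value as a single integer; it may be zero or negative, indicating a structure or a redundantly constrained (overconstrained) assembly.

ground; <1,0,0>
#1 <2,0,0>
#2 <3,0,0>
PS:0↔2 J2 <3,0,1>
C:0↔1 J2 <3,0,2>
PS:1↔2 J2 <3,0,3>
3×2 − 2×0 − 1×3 = 3

M = 3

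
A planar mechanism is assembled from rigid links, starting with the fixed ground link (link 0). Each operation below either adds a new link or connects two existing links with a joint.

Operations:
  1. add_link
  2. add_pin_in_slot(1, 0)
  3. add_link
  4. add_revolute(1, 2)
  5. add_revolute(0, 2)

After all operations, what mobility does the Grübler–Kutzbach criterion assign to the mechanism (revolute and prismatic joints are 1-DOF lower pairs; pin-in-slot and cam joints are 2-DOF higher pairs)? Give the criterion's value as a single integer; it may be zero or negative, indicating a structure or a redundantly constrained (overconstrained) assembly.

link 0 = ground. State L|J1|J2 = 1|0|0
+link1  2|0|0
PS(1,0) f=2→J2  2|0|1
+link2  3|0|1
R(1,2) f=1→J1  3|1|1
R(0,2) f=1→J1  3|2|1
M = 3(3−1)−2·2−1 = 6−4−1 = 1

M = 1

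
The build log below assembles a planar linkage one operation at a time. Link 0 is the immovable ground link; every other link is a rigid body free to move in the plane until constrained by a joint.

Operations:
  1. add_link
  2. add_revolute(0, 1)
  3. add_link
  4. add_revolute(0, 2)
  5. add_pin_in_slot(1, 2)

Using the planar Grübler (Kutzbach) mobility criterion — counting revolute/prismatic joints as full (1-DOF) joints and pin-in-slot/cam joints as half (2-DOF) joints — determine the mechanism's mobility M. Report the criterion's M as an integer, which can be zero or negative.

[1;0;0] (link 0 is ground)
L+ [2;0;0]
R(0,1)∈J1 [2;1;0]
L+ [3;1;0]
R(0,2)∈J1 [3;2;0]
PS(1,2)∈J2 [3;2;1]
mobility = 6 − 4 − 1 = 1

M = 1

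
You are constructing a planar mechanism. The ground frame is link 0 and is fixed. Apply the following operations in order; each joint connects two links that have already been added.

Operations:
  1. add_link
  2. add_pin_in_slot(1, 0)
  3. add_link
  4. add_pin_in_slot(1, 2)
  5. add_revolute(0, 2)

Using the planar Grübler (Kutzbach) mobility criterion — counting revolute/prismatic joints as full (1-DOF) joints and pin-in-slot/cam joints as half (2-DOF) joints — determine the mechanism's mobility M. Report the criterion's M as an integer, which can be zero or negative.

M = 2

L=1 J1=0 J2=0
add link → L=2 J1=0 J2=0
PS@1,0 dof=2 J2 → L=2 J1=0 J2=1
add link → L=3 J1=0 J2=1
PS@1,2 dof=2 J2 → L=3 J1=0 J2=2
R@0,2 dof=1 J1 → L=3 J1=1 J2=2
M=3(L−1)−2J1−J2=3·2−2·1−2=2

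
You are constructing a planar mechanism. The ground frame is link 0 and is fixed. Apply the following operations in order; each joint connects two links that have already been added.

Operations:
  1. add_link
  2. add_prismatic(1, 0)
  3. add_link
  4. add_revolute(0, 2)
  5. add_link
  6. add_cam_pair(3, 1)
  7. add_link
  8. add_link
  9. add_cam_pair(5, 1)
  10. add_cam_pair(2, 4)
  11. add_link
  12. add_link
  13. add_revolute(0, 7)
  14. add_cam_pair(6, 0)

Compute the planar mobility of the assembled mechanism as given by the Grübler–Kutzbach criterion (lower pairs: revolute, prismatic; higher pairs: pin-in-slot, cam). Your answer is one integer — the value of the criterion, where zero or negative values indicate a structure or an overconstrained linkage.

M = 11

(L,J1,J2)=(1,0,0); link0 fixed
link1: (2,0,0)
P 1-0 [J1]: (2,1,0)
link2: (3,1,0)
R 0-2 [J1]: (3,2,0)
link3: (4,2,0)
C 3-1 [J2]: (4,2,1)
link4: (5,2,1)
link5: (6,2,1)
C 5-1 [J2]: (6,2,2)
C 2-4 [J2]: (6,2,3)
link6: (7,2,3)
link7: (8,2,3)
R 0-7 [J1]: (8,3,3)
C 6-0 [J2]: (8,3,4)
Grübler: 3·7 − 2·3 − 4 = 11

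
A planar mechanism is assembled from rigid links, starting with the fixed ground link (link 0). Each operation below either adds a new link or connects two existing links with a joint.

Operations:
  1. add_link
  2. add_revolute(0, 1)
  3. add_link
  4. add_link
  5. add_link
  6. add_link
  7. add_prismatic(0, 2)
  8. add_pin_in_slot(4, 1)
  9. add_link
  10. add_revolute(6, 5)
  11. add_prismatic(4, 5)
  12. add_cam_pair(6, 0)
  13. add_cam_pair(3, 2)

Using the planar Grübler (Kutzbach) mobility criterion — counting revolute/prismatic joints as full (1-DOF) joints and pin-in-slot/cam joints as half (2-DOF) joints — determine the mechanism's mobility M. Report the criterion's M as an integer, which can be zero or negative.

L=1 J1=0 J2=0
add link → L=2 J1=0 J2=0
R@0,1 dof=1 J1 → L=2 J1=1 J2=0
add link → L=3 J1=1 J2=0
add link → L=4 J1=1 J2=0
add link → L=5 J1=1 J2=0
add link → L=6 J1=1 J2=0
P@0,2 dof=1 J1 → L=6 J1=2 J2=0
PS@4,1 dof=2 J2 → L=6 J1=2 J2=1
add link → L=7 J1=2 J2=1
R@6,5 dof=1 J1 → L=7 J1=3 J2=1
P@4,5 dof=1 J1 → L=7 J1=4 J2=1
C@6,0 dof=2 J2 → L=7 J1=4 J2=2
C@3,2 dof=2 J2 → L=7 J1=4 J2=3
M=3(L−1)−2J1−J2=3·6−2·4−3=7

M = 7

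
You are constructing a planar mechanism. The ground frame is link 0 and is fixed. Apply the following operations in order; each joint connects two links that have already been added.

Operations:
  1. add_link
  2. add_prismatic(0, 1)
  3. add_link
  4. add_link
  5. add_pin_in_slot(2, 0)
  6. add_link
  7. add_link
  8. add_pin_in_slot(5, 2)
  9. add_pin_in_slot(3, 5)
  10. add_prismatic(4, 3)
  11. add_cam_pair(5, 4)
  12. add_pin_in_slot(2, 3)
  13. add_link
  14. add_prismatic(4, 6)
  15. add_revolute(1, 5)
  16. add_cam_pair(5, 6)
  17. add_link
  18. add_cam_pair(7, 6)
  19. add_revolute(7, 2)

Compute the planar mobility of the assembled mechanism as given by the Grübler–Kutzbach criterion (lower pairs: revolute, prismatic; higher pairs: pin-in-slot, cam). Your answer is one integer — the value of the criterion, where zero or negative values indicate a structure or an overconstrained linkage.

link 0 = ground. State L|J1|J2 = 1|0|0
+link1  2|0|0
P(0,1) f=1→J1  2|1|0
+link2  3|1|0
+link3  4|1|0
PS(2,0) f=2→J2  4|1|1
+link4  5|1|1
+link5  6|1|1
PS(5,2) f=2→J2  6|1|2
PS(3,5) f=2→J2  6|1|3
P(4,3) f=1→J1  6|2|3
C(5,4) f=2→J2  6|2|4
PS(2,3) f=2→J2  6|2|5
+link6  7|2|5
P(4,6) f=1→J1  7|3|5
R(1,5) f=1→J1  7|4|5
C(5,6) f=2→J2  7|4|6
+link7  8|4|6
C(7,6) f=2→J2  8|4|7
R(7,2) f=1→J1  8|5|7
M = 3(8−1)−2·5−7 = 21−10−7 = 4

M = 4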